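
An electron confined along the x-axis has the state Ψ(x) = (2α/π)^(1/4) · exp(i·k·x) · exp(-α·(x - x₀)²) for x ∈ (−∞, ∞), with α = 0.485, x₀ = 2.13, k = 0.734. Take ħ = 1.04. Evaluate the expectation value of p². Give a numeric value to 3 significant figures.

p² Ψ = −ħ² d²Ψ/dx²; ⟨p²⟩ = −ħ² ∫ Ψ*·Ψ'' dx.
Gaussian moments (u = x − x₀): ∫u^(2j)·e^(−2αu²) du = (2j−1)!!/(4α)^j · √(π/(2α)), odd powers integrate to 0; here √(π/(2α)) = 1.7997. Derivatives: Ψ′ = (ik − 2αu)·Ψ, Ψ″ = ((ik − 2αu)² − 2α)·Ψ; the odd-in-u pieces drop out.
⟨p²⟩ = 1.1073.

1.11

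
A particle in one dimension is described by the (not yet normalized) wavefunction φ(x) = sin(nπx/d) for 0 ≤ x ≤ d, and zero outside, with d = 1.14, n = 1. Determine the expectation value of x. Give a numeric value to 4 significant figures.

⟨x⟩ = ∫ x·|φ|² dx / ∫|φ|² dx (integrals over the domain).
With sin²θ = (1 − cos2θ)/2 on 0 ≤ x ≤ d: ∫sin²(nπx/d) dx = d/2, ∫x·sin²(nπx/d) dx = d²/4, ∫x²·sin²(nπx/d) dx = d³·(1/6 − 1/(4n²π²)); higher powers xᵏ the same way, integrating xᵏ·cos(2nπx/d) by parts.
State is unnormalized: ∫|φ|² dx = 0.57000, and ∫φ*·x·φ dx = 0.32490, so ⟨x⟩ = 0.32490 / 0.57000.
⟨x⟩ = 0.57000.

0.5700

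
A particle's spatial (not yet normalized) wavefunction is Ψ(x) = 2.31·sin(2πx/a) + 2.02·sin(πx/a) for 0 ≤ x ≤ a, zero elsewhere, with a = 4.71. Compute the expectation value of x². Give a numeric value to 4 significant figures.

2.788

⟨x²⟩ = ∫ x²·|Ψ|² dx / ∫|Ψ|² dx (integrals over the domain).
On 0 ≤ x ≤ a (j ≠ l): ∫sin²(jπx/a) dx = a/2, ∫sin(jπx/a)·sin(lπx/a) dx = 0; diagonal moments ∫x·sin²(jπx/a) dx = a²/4, ∫x²·sin²(jπx/a) dx = a³·(1/6 − 1/(4j²π²)); cross terms ∫x·sin(jπx/a)·sin(lπx/a) dx = 0 for j + l even and −4jla²/(π²(j² − l²)²) for j + l odd, ∫x²·sin(jπx/a)·sin(lπx/a) dx = (−1)^(j+l)·4jla³/(π²(j² − l²)²); higher powers the same way via product-to-sum and parts.
State is unnormalized: ∫|Ψ|² dx = 22.176, and ∫Ψ*·x²·Ψ dx = 61.831, so ⟨x²⟩ = 61.831 / 22.176.
⟨x²⟩ = 2.7882.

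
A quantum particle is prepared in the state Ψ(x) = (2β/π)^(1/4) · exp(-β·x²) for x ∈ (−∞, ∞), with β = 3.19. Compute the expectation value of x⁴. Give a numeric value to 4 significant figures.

⟨x⁴⟩ = ∫ x⁴·|Ψ|² dx (integrals over the domain).
Gaussian moments: ∫x^(2j)·e^(−2βx²) dx = (2j−1)!!/(4β)^j · √(π/(2β)), odd powers integrate to 0; here √(π/(2β)) = 0.70172.
⟨x⁴⟩ = 0.018426.

0.01843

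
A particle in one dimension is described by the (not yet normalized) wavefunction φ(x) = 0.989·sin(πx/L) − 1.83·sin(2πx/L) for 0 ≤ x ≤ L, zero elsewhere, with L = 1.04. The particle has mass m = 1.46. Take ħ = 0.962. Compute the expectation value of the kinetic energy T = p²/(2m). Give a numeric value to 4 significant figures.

9.607

T = −(ħ²/2m) d²/dx², so ⟨T⟩ = −(ħ²/2m) ∫ φ*·φ'' dx / ∫|φ|² dx; with m = 1.46.
d²/dx² sin(jπx/L) = −(jπ/L)²·sin(jπx/L); on 0 ≤ x ≤ L, ∫sin²(jπx/L) dx = L/2 and ∫sin(jπx/L)·sin(lπx/L) dx = 0 for j ≠ l, so only diagonal terms survive in ∫|φ|² and ∫φ·φ″; ∫φ·φ′ dx = [φ²/2] between the walls = 0.
State is unnormalized: ∫|φ|² dx = 2.2501, and ∫φ*·(−ħ²/2m · φ'') dx = 21.616, so ⟨T⟩ = 21.616 / 2.2501.
⟨T⟩ = 9.6068.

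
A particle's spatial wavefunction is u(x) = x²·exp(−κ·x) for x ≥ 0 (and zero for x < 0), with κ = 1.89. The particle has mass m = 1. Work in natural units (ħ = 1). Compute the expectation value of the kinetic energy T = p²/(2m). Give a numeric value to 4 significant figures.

0.5954

T = −(ħ²/2m) d²/dx², so ⟨T⟩ = −(ħ²/2m) ∫ u*·u'' dx / ∫|u|² dx; with m = 1.
Differentiate x²·exp(−κ·x) with the product rule; every integrand then reduces to terms xʲ·e^(−2κx) on [0, ∞), with ∫₀^∞ xʲ·e^(−2κx) dx = j!/(2κ)^(j+1).
State is unnormalized: ∫|u|² dx = 0.031099, and ∫u*·(−ħ²/2m · u'') dx = 0.018515, so ⟨T⟩ = 0.018515 / 0.031099.
⟨T⟩ = 0.59535.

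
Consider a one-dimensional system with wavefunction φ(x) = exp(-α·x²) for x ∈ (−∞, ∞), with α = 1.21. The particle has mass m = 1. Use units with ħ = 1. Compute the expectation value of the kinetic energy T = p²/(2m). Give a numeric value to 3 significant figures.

0.605

T = −(ħ²/2m) d²/dx², so ⟨T⟩ = −(ħ²/2m) ∫ φ*·φ'' dx / ∫|φ|² dx; with m = 1.
Gaussian moments: ∫x^(2j)·e^(−2αx²) dx = (2j−1)!!/(4α)^j · √(π/(2α)), odd powers integrate to 0; here √(π/(2α)) = 1.1394. Derivatives: d/dx e^(−αx²) = −2αx·e^(−αx²), d²/dx² e^(−αx²) = (4α²x² − 2α)·e^(−αx²).
State is unnormalized: ∫|φ|² dx = 1.1394, and ∫φ*·(−ħ²/2m · φ'') dx = 0.68932, so ⟨T⟩ = 0.68932 / 1.1394.
⟨T⟩ = 0.60500.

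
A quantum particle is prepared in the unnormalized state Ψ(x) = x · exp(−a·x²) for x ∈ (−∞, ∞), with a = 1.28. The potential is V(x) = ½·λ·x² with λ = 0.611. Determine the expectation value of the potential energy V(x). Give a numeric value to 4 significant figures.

0.1790

⟨V⟩ = ∫ V(x)·|Ψ|² dx / ∫|Ψ|² dx.
Expand each integrand as polynomial × e^(−2ax²) and use ∫x^(2j)·e^(−2ax²) dx = (2j−1)!!/(4a)^j · √(π/(2a)), odd powers → 0; here √(π/(2a)) = 1.1078.
State is unnormalized: ∫|Ψ|² dx = 0.21636, and ∫Ψ*·V(x)·Ψ dx = 0.038730, so ⟨V⟩ = 0.038730 / 0.21636.
⟨V⟩ = 0.17900.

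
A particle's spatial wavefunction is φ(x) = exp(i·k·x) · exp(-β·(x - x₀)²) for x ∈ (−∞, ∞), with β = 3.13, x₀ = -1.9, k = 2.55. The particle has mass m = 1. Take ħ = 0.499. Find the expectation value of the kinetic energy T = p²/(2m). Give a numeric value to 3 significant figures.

1.20

T = −(ħ²/2m) d²/dx², so ⟨T⟩ = −(ħ²/2m) ∫ φ*·φ'' dx / ∫|φ|² dx; with m = 1.
Gaussian moments (u = x − x₀): ∫u^(2j)·e^(−2βu²) du = (2j−1)!!/(4β)^j · √(π/(2β)), odd powers integrate to 0; here √(π/(2β)) = 0.70842. Derivatives: φ′ = (ik − 2βu)·φ, φ″ = ((ik − 2βu)² − 2β)·φ; the odd-in-u pieces drop out.
State is unnormalized: ∫|φ|² dx = 0.70842, and ∫φ*·(−ħ²/2m · φ'') dx = 0.84957, so ⟨T⟩ = 0.84957 / 0.70842.
⟨T⟩ = 1.1993.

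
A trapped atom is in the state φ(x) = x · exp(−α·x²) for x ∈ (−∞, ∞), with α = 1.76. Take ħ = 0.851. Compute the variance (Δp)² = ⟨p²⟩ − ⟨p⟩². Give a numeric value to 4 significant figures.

3.824

Compute ⟨p⟩ and ⟨p²⟩ separately; (Δp)² = ⟨p²⟩ − ⟨p⟩².
Expand each integrand as polynomial × e^(−2αx²) and use ∫x^(2j)·e^(−2αx²) dx = (2j−1)!!/(4α)^j · √(π/(2α)), odd powers → 0; here √(π/(2α)) = 0.94472. Differentiate with the product rule, d/dx e^(−αx²) = −2αx·e^(−αx²).
Normalization: ∫|φ|² dx = 0.13419.
⟨p⟩ = 0.0000 and ⟨p²⟩ = 3.8238.
(Δp)² = 3.8238 − (0.0000)² = 3.8238.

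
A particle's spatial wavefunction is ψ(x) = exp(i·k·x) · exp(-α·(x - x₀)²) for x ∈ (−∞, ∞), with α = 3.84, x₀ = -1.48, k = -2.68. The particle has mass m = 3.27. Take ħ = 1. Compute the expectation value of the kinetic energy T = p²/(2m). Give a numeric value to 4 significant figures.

T = −(ħ²/2m) d²/dx², so ⟨T⟩ = −(ħ²/2m) ∫ ψ*·ψ'' dx / ∫|ψ|² dx; with m = 3.27.
Gaussian moments (u = x − x₀): ∫u^(2j)·e^(−2αu²) du = (2j−1)!!/(4α)^j · √(π/(2α)), odd powers integrate to 0; here √(π/(2α)) = 0.63958. Derivatives: ψ′ = (ik − 2αu)·ψ, ψ″ = ((ik − 2αu)² − 2α)·ψ; the odd-in-u pieces drop out.
State is unnormalized: ∫|ψ|² dx = 0.63958, and ∫ψ*·(−ħ²/2m · ψ'') dx = 1.0779, so ⟨T⟩ = 1.0779 / 0.63958.
⟨T⟩ = 1.6854.

1.685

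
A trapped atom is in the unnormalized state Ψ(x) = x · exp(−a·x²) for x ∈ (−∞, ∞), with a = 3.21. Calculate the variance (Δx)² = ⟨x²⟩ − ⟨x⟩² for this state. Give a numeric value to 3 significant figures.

0.234

Compute ⟨x⟩ and ⟨x²⟩ separately, then (Δx)² = ⟨x²⟩ − ⟨x⟩².
Expand each integrand as polynomial × e^(−2ax²) and use ∫x^(2j)·e^(−2ax²) dx = (2j−1)!!/(4a)^j · √(π/(2a)), odd powers → 0; here √(π/(2a)) = 0.69953.
Normalization: ∫|Ψ|² dx = 0.054481.
⟨x⟩ = 0.0000 and ⟨x²⟩ = 0.23364.
(Δx)² = 0.23364 − (0.0000)² = 0.23364.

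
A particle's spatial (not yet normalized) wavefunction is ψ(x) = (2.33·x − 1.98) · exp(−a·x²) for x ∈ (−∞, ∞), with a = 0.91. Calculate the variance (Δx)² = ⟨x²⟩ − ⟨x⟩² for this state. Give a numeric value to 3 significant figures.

0.207

Compute ⟨x⟩ and ⟨x²⟩ separately, then (Δx)² = ⟨x²⟩ − ⟨x⟩².
Expand each integrand as polynomial × e^(−2ax²) and use ∫x^(2j)·e^(−2ax²) dx = (2j−1)!!/(4a)^j · √(π/(2a)), odd powers → 0; here √(π/(2a)) = 1.3138.
Normalization: ∫|ψ|² dx = 7.1103.
⟨x⟩ = -0.46839 and ⟨x²⟩ = 0.42615.
(Δx)² = 0.42615 − (-0.46839)² = 0.20676.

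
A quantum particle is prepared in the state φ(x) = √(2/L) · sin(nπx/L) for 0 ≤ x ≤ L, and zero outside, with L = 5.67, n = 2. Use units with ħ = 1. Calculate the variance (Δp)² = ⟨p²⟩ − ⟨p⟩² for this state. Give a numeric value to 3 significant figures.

Compute ⟨p⟩ and ⟨p²⟩ separately; (Δp)² = ⟨p²⟩ − ⟨p⟩².
d/dx sin(nπx/L) = (nπ/L)·cos(nπx/L) and d²/dx² sin(nπx/L) = −(nπ/L)²·sin(nπx/L); on 0 ≤ x ≤ L, ∫sin²(nπx/L) dx = L/2 and ∫sin(nπx/L)·cos(nπx/L) dx = 0.
⟨p⟩ = 0.0000 and ⟨p²⟩ = 1.2280.
(Δp)² = 1.2280 − (0.0000)² = 1.2280.

1.23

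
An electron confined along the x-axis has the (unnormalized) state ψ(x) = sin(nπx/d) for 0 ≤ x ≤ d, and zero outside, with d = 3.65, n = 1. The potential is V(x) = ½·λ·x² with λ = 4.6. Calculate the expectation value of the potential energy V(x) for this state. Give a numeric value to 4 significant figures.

8.662

⟨V⟩ = ∫ V(x)·|ψ|² dx / ∫|ψ|² dx.
With sin²θ = (1 − cos2θ)/2 on 0 ≤ x ≤ d: ∫sin²(nπx/d) dx = d/2, ∫x·sin²(nπx/d) dx = d²/4, ∫x²·sin²(nπx/d) dx = d³·(1/6 − 1/(4n²π²)); higher powers xᵏ the same way, integrating xᵏ·cos(2nπx/d) by parts.
State is unnormalized: ∫|ψ|² dx = 1.8250, and ∫ψ*·V(x)·ψ dx = 15.807, so ⟨V⟩ = 15.807 / 1.8250.
⟨V⟩ = 8.6616.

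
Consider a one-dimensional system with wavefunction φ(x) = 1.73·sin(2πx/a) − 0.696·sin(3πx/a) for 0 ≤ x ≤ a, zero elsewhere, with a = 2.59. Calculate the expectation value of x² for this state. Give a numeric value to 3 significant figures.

⟨x²⟩ = ∫ x²·|φ|² dx / ∫|φ|² dx (integrals over the domain).
On 0 ≤ x ≤ a (j ≠ l): ∫sin²(jπx/a) dx = a/2, ∫sin(jπx/a)·sin(lπx/a) dx = 0; diagonal moments ∫x·sin²(jπx/a) dx = a²/4, ∫x²·sin²(jπx/a) dx = a³·(1/6 − 1/(4j²π²)); cross terms ∫x·sin(jπx/a)·sin(lπx/a) dx = 0 for j + l even and −4jla²/(π²(j² − l²)²) for j + l odd, ∫x²·sin(jπx/a)·sin(lπx/a) dx = (−1)^(j+l)·4jla³/(π²(j² − l²)²); higher powers the same way via product-to-sum and parts.
State is unnormalized: ∫|φ|² dx = 4.5031, and ∫φ*·x²·φ dx = 13.786, so ⟨x²⟩ = 13.786 / 4.5031.
⟨x²⟩ = 3.0614.

3.06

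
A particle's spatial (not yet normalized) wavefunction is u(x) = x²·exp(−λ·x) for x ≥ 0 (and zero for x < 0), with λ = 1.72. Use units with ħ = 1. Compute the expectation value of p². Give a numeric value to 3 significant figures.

0.986

p² u = −ħ² d²u/dx²; ⟨p²⟩ = −ħ² ∫ u*·u'' dx / ∫|u|² dx.
Differentiate x²·exp(−λ·x) with the product rule; every integrand then reduces to terms xʲ·e^(−2λx) on [0, ∞), with ∫₀^∞ xʲ·e^(−2λx) dx = j!/(2λ)^(j+1).
State is unnormalized: ∫|u|² dx = 0.049822, and ∫u*·(−ħ² u'') dx = 0.049131, so ⟨p²⟩ = 0.049131 / 0.049822.
⟨p²⟩ = 0.98613.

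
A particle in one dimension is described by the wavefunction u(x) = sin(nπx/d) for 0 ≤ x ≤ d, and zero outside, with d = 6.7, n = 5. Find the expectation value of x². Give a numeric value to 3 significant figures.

⟨x²⟩ = ∫ x²·|u|² dx / ∫|u|² dx (integrals over the domain).
With sin²θ = (1 − cos2θ)/2 on 0 ≤ x ≤ d: ∫sin²(nπx/d) dx = d/2, ∫x·sin²(nπx/d) dx = d²/4, ∫x²·sin²(nπx/d) dx = d³·(1/6 − 1/(4n²π²)); higher powers xᵏ the same way, integrating xᵏ·cos(2nπx/d) by parts.
State is unnormalized: ∫|u|² dx = 3.3500, and ∫u*·x²·u dx = 49.822, so ⟨x²⟩ = 49.822 / 3.3500.
⟨x²⟩ = 14.872.

14.9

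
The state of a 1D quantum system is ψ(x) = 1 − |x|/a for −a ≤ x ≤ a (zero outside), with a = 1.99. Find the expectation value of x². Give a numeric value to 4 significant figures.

0.3960

⟨x²⟩ = ∫ x²·|ψ|² dx / ∫|ψ|² dx (integrals over the domain).
ψ is even, so ∫ over [−a, a] = 2∫₀ᵃ with ψ = 1 − x/a there: ∫₀ᵃ (1 − x/a)² dx = a/3, ∫₀ᵃ x²(1 − x/a)² dx = a³/30, ∫₀ᵃ x⁴(1 − x/a)² dx = a⁵/105.
State is unnormalized: ∫|ψ|² dx = 1.3267, and ∫ψ*·x²·ψ dx = 0.52537, so ⟨x²⟩ = 0.52537 / 1.3267.
⟨x²⟩ = 0.39601.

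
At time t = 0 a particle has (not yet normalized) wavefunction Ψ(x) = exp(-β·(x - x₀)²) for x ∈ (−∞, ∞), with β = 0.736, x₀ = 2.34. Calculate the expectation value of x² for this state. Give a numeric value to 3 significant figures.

5.82

⟨x²⟩ = ∫ x²·|Ψ|² dx / ∫|Ψ|² dx (integrals over the domain).
Gaussian moments (u = x − x₀): ∫u^(2j)·e^(−2βu²) du = (2j−1)!!/(4β)^j · √(π/(2β)), odd powers integrate to 0; here √(π/(2β)) = 1.4609.
State is unnormalized: ∫|Ψ|² dx = 1.4609, and ∫Ψ*·x²·Ψ dx = 8.4955, so ⟨x²⟩ = 8.4955 / 1.4609.
⟨x²⟩ = 5.8153.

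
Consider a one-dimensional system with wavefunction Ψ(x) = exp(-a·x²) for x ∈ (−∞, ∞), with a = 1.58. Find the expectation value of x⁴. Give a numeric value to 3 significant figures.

⟨x⁴⟩ = ∫ x⁴·|Ψ|² dx / ∫|Ψ|² dx (integrals over the domain).
Gaussian moments: ∫x^(2j)·e^(−2ax²) dx = (2j−1)!!/(4a)^j · √(π/(2a)), odd powers integrate to 0; here √(π/(2a)) = 0.99708.
State is unnormalized: ∫|Ψ|² dx = 0.99708, and ∫Ψ*·x⁴·Ψ dx = 0.074889, so ⟨x⁴⟩ = 0.074889 / 0.99708.
⟨x⁴⟩ = 0.075108.

0.0751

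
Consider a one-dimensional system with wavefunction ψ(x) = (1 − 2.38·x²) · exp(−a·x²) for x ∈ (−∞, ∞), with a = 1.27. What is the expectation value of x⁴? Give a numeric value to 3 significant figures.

0.644

⟨x⁴⟩ = ∫ x⁴·|ψ|² dx / ∫|ψ|² dx (integrals over the domain).
Expand each integrand as polynomial × e^(−2ax²) and use ∫x^(2j)·e^(−2ax²) dx = (2j−1)!!/(4a)^j · √(π/(2a)), odd powers → 0; here √(π/(2a)) = 1.1121.
State is unnormalized: ∫|ψ|² dx = 0.80238, and ∫ψ*·x⁴·ψ dx = 0.51680, so ⟨x⁴⟩ = 0.51680 / 0.80238.
⟨x⁴⟩ = 0.64408.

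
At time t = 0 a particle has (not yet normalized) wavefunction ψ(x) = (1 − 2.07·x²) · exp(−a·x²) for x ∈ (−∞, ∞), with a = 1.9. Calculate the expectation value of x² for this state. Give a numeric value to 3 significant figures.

0.0929

⟨x²⟩ = ∫ x²·|ψ|² dx / ∫|ψ|² dx (integrals over the domain).
Expand each integrand as polynomial × e^(−2ax²) and use ∫x^(2j)·e^(−2ax²) dx = (2j−1)!!/(4a)^j · √(π/(2a)), odd powers → 0; here √(π/(2a)) = 0.90925.
State is unnormalized: ∫|ψ|² dx = 0.61630, and ∫ψ*·x²·ψ dx = 0.057254, so ⟨x²⟩ = 0.057254 / 0.61630.
⟨x²⟩ = 0.092898.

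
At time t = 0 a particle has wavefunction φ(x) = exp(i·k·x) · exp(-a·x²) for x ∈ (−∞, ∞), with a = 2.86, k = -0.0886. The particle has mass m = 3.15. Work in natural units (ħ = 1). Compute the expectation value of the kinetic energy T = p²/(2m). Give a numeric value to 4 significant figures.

T = −(ħ²/2m) d²/dx², so ⟨T⟩ = −(ħ²/2m) ∫ φ*·φ'' dx / ∫|φ|² dx; with m = 3.15.
Gaussian moments: ∫x^(2j)·e^(−2ax²) dx = (2j−1)!!/(4a)^j · √(π/(2a)), odd powers integrate to 0; here √(π/(2a)) = 0.74110. Derivatives: φ′ = (ik − 2ax)·φ, φ″ = ((ik − 2ax)² − 2a)·φ; the odd-in-x pieces drop out.
State is unnormalized: ∫|φ|² dx = 0.74110, and ∫φ*·(−ħ²/2m · φ'') dx = 0.33736, so ⟨T⟩ = 0.33736 / 0.74110.
⟨T⟩ = 0.45521.

0.4552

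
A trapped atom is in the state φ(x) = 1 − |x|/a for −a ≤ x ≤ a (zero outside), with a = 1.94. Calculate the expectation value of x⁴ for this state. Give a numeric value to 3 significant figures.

⟨x⁴⟩ = ∫ x⁴·|φ|² dx / ∫|φ|² dx (integrals over the domain).
φ is even, so ∫ over [−a, a] = 2∫₀ᵃ with φ = 1 − x/a there: ∫₀ᵃ (1 − x/a)² dx = a/3, ∫₀ᵃ x²(1 − x/a)² dx = a³/30, ∫₀ᵃ x⁴(1 − x/a)² dx = a⁵/105.
State is unnormalized: ∫|φ|² dx = 1.2933, and ∫φ*·x⁴·φ dx = 0.52342, so ⟨x⁴⟩ = 0.52342 / 1.2933.
⟨x⁴⟩ = 0.40471.

0.405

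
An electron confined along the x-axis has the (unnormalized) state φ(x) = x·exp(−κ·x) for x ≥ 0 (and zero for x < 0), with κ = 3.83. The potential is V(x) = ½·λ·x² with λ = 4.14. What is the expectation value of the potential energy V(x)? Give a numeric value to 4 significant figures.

0.4233

⟨V⟩ = ∫ V(x)·|φ|² dx / ∫|φ|² dx.
Every integrand reduces to terms xʲ·e^(−2κx) on [0, ∞); use ∫₀^∞ xʲ·e^(−2κx) dx = j!/(2κ)^(j+1).
State is unnormalized: ∫|φ|² dx = 0.0044498, and ∫φ*·V(x)·φ dx = 0.0018838, so ⟨V⟩ = 0.0018838 / 0.0044498.
⟨V⟩ = 0.42334.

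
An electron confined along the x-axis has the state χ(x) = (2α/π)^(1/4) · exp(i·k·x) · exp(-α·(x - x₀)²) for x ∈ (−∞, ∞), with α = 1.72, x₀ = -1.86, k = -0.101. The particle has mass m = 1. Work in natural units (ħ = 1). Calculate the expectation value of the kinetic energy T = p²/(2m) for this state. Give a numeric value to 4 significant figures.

0.8651

T = −(ħ²/2m) d²/dx², so ⟨T⟩ = −(ħ²/2m) ∫ χ*·χ'' dx; with m = 1.
Gaussian moments (u = x − x₀): ∫u^(2j)·e^(−2αu²) du = (2j−1)!!/(4α)^j · √(π/(2α)), odd powers integrate to 0; here √(π/(2α)) = 0.95564. Derivatives: χ′ = (ik − 2αu)·χ, χ″ = ((ik − 2αu)² − 2α)·χ; the odd-in-u pieces drop out.
⟨T⟩ = 0.86510.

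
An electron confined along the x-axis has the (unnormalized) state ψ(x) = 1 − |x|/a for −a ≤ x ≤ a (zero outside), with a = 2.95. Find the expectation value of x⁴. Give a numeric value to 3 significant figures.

⟨x⁴⟩ = ∫ x⁴·|ψ|² dx / ∫|ψ|² dx (integrals over the domain).
ψ is even, so ∫ over [−a, a] = 2∫₀ᵃ with ψ = 1 − x/a there: ∫₀ᵃ (1 − x/a)² dx = a/3, ∫₀ᵃ x²(1 − x/a)² dx = a³/30, ∫₀ᵃ x⁴(1 − x/a)² dx = a⁵/105.
State is unnormalized: ∫|ψ|² dx = 1.9667, and ∫ψ*·x⁴·ψ dx = 4.2555, so ⟨x⁴⟩ = 4.2555 / 1.9667.
⟨x⁴⟩ = 2.1638.

2.16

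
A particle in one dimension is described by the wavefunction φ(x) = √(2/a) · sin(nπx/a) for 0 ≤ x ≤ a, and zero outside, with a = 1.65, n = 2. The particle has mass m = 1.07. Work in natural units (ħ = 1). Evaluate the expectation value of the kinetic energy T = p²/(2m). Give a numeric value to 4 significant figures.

6.776

T = −(ħ²/2m) d²/dx², so ⟨T⟩ = −(ħ²/2m) ∫ φ*·φ'' dx; with m = 1.07.
d/dx sin(nπx/a) = (nπ/a)·cos(nπx/a) and d²/dx² sin(nπx/a) = −(nπ/a)²·sin(nπx/a); on 0 ≤ x ≤ a, ∫sin²(nπx/a) dx = a/2 and ∫sin(nπx/a)·cos(nπx/a) dx = 0.
⟨T⟩ = 6.7761.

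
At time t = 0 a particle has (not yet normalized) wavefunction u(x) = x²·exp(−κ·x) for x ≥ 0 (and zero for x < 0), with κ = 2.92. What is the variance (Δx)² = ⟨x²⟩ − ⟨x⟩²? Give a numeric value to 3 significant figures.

Compute ⟨x⟩ and ⟨x²⟩ separately, then (Δx)² = ⟨x²⟩ − ⟨x⟩².
Every integrand reduces to terms xʲ·e^(−2κx) on [0, ∞); use ∫₀^∞ xʲ·e^(−2κx) dx = j!/(2κ)^(j+1).
Normalization: ∫|u|² dx = 0.0035330.
⟨x⟩ = 0.85616 and ⟨x²⟩ = 0.87962.
(Δx)² = 0.87962 − (0.85616)² = 0.14660.

0.147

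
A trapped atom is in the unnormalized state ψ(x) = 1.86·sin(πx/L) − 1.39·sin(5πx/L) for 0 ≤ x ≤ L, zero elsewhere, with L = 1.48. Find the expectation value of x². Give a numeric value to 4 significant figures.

0.6426

⟨x²⟩ = ∫ x²·|ψ|² dx / ∫|ψ|² dx (integrals over the domain).
On 0 ≤ x ≤ L (j ≠ l): ∫sin²(jπx/L) dx = L/2, ∫sin(jπx/L)·sin(lπx/L) dx = 0; diagonal moments ∫x·sin²(jπx/L) dx = L²/4, ∫x²·sin²(jπx/L) dx = L³·(1/6 − 1/(4j²π²)); cross terms ∫x·sin(jπx/L)·sin(lπx/L) dx = 0 for j + l even and −4jlL²/(π²(j² − l²)²) for j + l odd, ∫x²·sin(jπx/L)·sin(lπx/L) dx = (−1)^(j+l)·4jlL³/(π²(j² − l²)²); higher powers the same way via product-to-sum and parts.
State is unnormalized: ∫|ψ|² dx = 3.9899, and ∫ψ*·x²·ψ dx = 2.5637, so ⟨x²⟩ = 2.5637 / 3.9899.
⟨x²⟩ = 0.64256.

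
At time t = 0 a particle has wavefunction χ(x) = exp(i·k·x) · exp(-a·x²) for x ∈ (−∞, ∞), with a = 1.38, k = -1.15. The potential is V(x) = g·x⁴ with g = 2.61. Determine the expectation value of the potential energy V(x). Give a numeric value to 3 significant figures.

0.257

⟨V⟩ = ∫ V(x)·|χ|² dx / ∫|χ|² dx.
Gaussian moments: ∫x^(2j)·e^(−2ax²) dx = (2j−1)!!/(4a)^j · √(π/(2a)), odd powers integrate to 0; here √(π/(2a)) = 1.0669.
State is unnormalized: ∫|χ|² dx = 1.0669, and ∫χ*·V(x)·χ dx = 0.27416, so ⟨V⟩ = 0.27416 / 1.0669.
⟨V⟩ = 0.25697.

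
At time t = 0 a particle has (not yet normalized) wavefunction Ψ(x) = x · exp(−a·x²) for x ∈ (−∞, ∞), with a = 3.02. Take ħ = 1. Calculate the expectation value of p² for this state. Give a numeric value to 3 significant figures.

9.06

p² Ψ = −ħ² d²Ψ/dx²; ⟨p²⟩ = −ħ² ∫ Ψ*·Ψ'' dx / ∫|Ψ|² dx.
Expand each integrand as polynomial × e^(−2ax²) and use ∫x^(2j)·e^(−2ax²) dx = (2j−1)!!/(4a)^j · √(π/(2a)), odd powers → 0; here √(π/(2a)) = 0.72120. Differentiate with the product rule, d/dx e^(−ax²) = −2ax·e^(−ax²).
State is unnormalized: ∫|Ψ|² dx = 0.059702, and ∫Ψ*·(−ħ² Ψ'') dx = 0.54090, so ⟨p²⟩ = 0.54090 / 0.059702.
⟨p²⟩ = 9.0600.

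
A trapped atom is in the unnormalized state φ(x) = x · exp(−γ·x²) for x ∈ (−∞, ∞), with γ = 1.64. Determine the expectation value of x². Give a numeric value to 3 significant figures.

⟨x²⟩ = ∫ x²·|φ|² dx / ∫|φ|² dx (integrals over the domain).
Expand each integrand as polynomial × e^(−2γx²) and use ∫x^(2j)·e^(−2γx²) dx = (2j−1)!!/(4γ)^j · √(π/(2γ)), odd powers → 0; here √(π/(2γ)) = 0.97867.
State is unnormalized: ∫|φ|² dx = 0.14919, and ∫φ*·x²·φ dx = 0.068226, so ⟨x²⟩ = 0.068226 / 0.14919.
⟨x²⟩ = 0.45732.

0.457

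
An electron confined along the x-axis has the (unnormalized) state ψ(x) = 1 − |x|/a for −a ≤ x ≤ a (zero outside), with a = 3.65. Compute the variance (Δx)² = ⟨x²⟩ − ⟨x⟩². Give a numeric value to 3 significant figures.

1.33

Compute ⟨x⟩ and ⟨x²⟩ separately, then (Δx)² = ⟨x²⟩ − ⟨x⟩².
ψ is even, so ∫ over [−a, a] = 2∫₀ᵃ with ψ = 1 − x/a there: ∫₀ᵃ (1 − x/a)² dx = a/3, ∫₀ᵃ x²(1 − x/a)² dx = a³/30, ∫₀ᵃ x⁴(1 − x/a)² dx = a⁵/105.
Normalization: ∫|ψ|² dx = 2.4333.
⟨x⟩ = 0.0000 and ⟨x²⟩ = 1.3323.
(Δx)² = 1.3323 − (0.0000)² = 1.3323.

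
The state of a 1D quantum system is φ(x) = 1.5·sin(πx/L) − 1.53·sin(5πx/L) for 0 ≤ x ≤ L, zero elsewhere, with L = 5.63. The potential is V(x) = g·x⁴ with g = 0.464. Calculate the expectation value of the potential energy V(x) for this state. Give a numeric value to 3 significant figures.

⟨V⟩ = ∫ V(x)·|φ|² dx / ∫|φ|² dx.
On 0 ≤ x ≤ L (j ≠ l): ∫sin²(jπx/L) dx = L/2, ∫sin(jπx/L)·sin(lπx/L) dx = 0; diagonal moments ∫x·sin²(jπx/L) dx = L²/4, ∫x²·sin²(jπx/L) dx = L³·(1/6 − 1/(4j²π²)); cross terms ∫x·sin(jπx/L)·sin(lπx/L) dx = 0 for j + l even and −4jlL²/(π²(j² − l²)²) for j + l odd, ∫x²·sin(jπx/L)·sin(lπx/L) dx = (−1)^(j+l)·4jlL³/(π²(j² − l²)²); higher powers the same way via product-to-sum and parts.
State is unnormalized: ∫|φ|² dx = 12.923, and ∫φ*·V(x)·φ dx = 858.73, so ⟨V⟩ = 858.73 / 12.923.
⟨V⟩ = 66.448.

66.4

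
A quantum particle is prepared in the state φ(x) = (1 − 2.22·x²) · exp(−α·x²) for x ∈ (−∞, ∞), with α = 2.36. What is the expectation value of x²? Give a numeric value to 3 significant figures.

⟨x²⟩ = ∫ x²·|φ|² dx / ∫|φ|² dx (integrals over the domain).
Expand each integrand as polynomial × e^(−2αx²) and use ∫x^(2j)·e^(−2αx²) dx = (2j−1)!!/(4α)^j · √(π/(2α)), odd powers → 0; here √(π/(2α)) = 0.81584.
State is unnormalized: ∫|φ|² dx = 0.56748, and ∫φ*·x²·φ dx = 0.036173, so ⟨x²⟩ = 0.036173 / 0.56748.
⟨x²⟩ = 0.063743.

0.0637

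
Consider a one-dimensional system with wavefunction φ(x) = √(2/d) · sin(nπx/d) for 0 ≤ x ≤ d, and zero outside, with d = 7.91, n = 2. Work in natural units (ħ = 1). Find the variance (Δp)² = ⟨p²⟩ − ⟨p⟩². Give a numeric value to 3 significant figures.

0.631

Compute ⟨p⟩ and ⟨p²⟩ separately; (Δp)² = ⟨p²⟩ − ⟨p⟩².
d/dx sin(nπx/d) = (nπ/d)·cos(nπx/d) and d²/dx² sin(nπx/d) = −(nπ/d)²·sin(nπx/d); on 0 ≤ x ≤ d, ∫sin²(nπx/d) dx = d/2 and ∫sin(nπx/d)·cos(nπx/d) dx = 0.
⟨p⟩ = 0.0000 and ⟨p²⟩ = 0.63097.
(Δp)² = 0.63097 − (0.0000)² = 0.63097.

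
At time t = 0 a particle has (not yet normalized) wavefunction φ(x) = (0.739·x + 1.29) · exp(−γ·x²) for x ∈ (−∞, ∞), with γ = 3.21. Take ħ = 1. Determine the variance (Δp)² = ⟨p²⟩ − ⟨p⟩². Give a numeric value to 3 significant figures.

3.37

Compute ⟨p⟩ and ⟨p²⟩ separately; (Δp)² = ⟨p²⟩ − ⟨p⟩².
Expand each integrand as polynomial × e^(−2γx²) and use ∫x^(2j)·e^(−2γx²) dx = (2j−1)!!/(4γ)^j · √(π/(2γ)), odd powers → 0; here √(π/(2γ)) = 0.69953. Differentiate with the product rule, d/dx e^(−γx²) = −2γx·e^(−γx²).
Normalization: ∫|φ|² dx = 1.1938.
⟨p⟩ = 0.0000 and ⟨p²⟩ = 3.3700.
(Δp)² = 3.3700 − (0.0000)² = 3.3700.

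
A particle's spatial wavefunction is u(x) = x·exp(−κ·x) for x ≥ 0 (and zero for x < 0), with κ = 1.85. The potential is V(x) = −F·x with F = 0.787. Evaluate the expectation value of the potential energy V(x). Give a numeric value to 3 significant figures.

-0.638

⟨V⟩ = ∫ V(x)·|u|² dx / ∫|u|² dx.
Every integrand reduces to terms xʲ·e^(−2κx) on [0, ∞); use ∫₀^∞ xʲ·e^(−2κx) dx = j!/(2κ)^(j+1).
State is unnormalized: ∫|u|² dx = 0.039484, and ∫u*·V(x)·u dx = -0.025195, so ⟨V⟩ = -0.025195 / 0.039484.
⟨V⟩ = -0.63811.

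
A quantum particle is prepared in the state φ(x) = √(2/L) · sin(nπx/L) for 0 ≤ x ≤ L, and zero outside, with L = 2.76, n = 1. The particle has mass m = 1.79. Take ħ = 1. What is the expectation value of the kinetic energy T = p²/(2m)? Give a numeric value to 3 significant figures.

T = −(ħ²/2m) d²/dx², so ⟨T⟩ = −(ħ²/2m) ∫ φ*·φ'' dx; with m = 1.79.
d/dx sin(nπx/L) = (nπ/L)·cos(nπx/L) and d²/dx² sin(nπx/L) = −(nπ/L)²·sin(nπx/L); on 0 ≤ x ≤ L, ∫sin²(nπx/L) dx = L/2 and ∫sin(nπx/L)·cos(nπx/L) dx = 0.
⟨T⟩ = 0.36191.

0.362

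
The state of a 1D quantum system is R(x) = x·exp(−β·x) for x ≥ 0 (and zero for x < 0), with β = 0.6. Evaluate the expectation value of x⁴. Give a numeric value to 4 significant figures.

⟨x⁴⟩ = ∫ x⁴·|R|² dx / ∫|R|² dx (integrals over the domain).
Every integrand reduces to terms xʲ·e^(−2βx) on [0, ∞); use ∫₀^∞ xʲ·e^(−2βx) dx = j!/(2β)^(j+1).
State is unnormalized: ∫|R|² dx = 1.1574, and ∫R*·x⁴·R dx = 200.94, so ⟨x⁴⟩ = 200.94 / 1.1574.
⟨x⁴⟩ = 173.61.

173.6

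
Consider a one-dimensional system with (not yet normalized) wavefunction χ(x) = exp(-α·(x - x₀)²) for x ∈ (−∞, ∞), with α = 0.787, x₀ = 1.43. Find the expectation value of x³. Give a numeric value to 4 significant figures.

4.287

⟨x³⟩ = ∫ x³·|χ|² dx / ∫|χ|² dx (integrals over the domain).
Gaussian moments (u = x − x₀): ∫u^(2j)·e^(−2αu²) du = (2j−1)!!/(4α)^j · √(π/(2α)), odd powers integrate to 0; here √(π/(2α)) = 1.4128.
State is unnormalized: ∫|χ|² dx = 1.4128, and ∫χ*·x³·χ dx = 6.0565, so ⟨x³⟩ = 6.0565 / 1.4128.
⟨x³⟩ = 4.2870.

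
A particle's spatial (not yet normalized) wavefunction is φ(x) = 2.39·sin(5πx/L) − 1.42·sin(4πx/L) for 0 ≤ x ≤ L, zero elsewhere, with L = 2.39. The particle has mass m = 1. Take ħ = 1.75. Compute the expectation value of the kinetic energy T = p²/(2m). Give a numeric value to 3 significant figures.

59.9

T = −(ħ²/2m) d²/dx², so ⟨T⟩ = −(ħ²/2m) ∫ φ*·φ'' dx / ∫|φ|² dx; with m = 1.
d²/dx² sin(jπx/L) = −(jπ/L)²·sin(jπx/L); on 0 ≤ x ≤ L, ∫sin²(jπx/L) dx = L/2 and ∫sin(jπx/L)·sin(lπx/L) dx = 0 for j ≠ l, so only diagonal terms survive in ∫|φ|² and ∫φ·φ″; ∫φ·φ′ dx = [φ²/2] between the walls = 0.
State is unnormalized: ∫|φ|² dx = 9.2356, and ∫φ*·(−ħ²/2m · φ'') dx = 553.50, so ⟨T⟩ = 553.50 / 9.2356.
⟨T⟩ = 59.931.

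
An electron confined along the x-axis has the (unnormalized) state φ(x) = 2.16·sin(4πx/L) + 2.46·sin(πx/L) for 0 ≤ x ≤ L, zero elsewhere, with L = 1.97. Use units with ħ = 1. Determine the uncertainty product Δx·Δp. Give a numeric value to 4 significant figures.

Δx = √(⟨x²⟩−⟨x⟩²), Δp = √(⟨p²⟩−⟨p⟩²).
On 0 ≤ x ≤ L (j ≠ l): ∫sin²(jπx/L) dx = L/2, ∫sin(jπx/L)·sin(lπx/L) dx = 0; diagonal moments ∫x·sin²(jπx/L) dx = L²/4, ∫x²·sin²(jπx/L) dx = L³·(1/6 − 1/(4j²π²)); cross terms ∫x·sin(jπx/L)·sin(lπx/L) dx = 0 for j + l even and −4jlL²/(π²(j² − l²)²) for j + l odd, ∫x²·sin(jπx/L)·sin(lπx/L) dx = (−1)^(j+l)·4jlL³/(π²(j² − l²)²); higher powers the same way via product-to-sum and parts. d²/dx² sin(jπx/L) = −(jπ/L)²·sin(jπx/L); on 0 ≤ x ≤ L, ∫sin²(jπx/L) dx = L/2 and ∫sin(jπx/L)·sin(lπx/L) dx = 0 for j ≠ l, so only diagonal terms survive in ∫|φ|² and ∫φ·φ″; ∫φ·φ′ dx = [φ²/2] between the walls = 0.
Normalization: ∫|φ|² dx = 10.556.
⟨x⟩ = 0.95685, ⟨x²⟩ = 1.1218 ⇒ Δx = 0.45415.
⟨p⟩ = 0.0000, ⟨p²⟩ = 19.150 ⇒ Δp = 4.3761.
Δx·Δp = 1.9874.

1.987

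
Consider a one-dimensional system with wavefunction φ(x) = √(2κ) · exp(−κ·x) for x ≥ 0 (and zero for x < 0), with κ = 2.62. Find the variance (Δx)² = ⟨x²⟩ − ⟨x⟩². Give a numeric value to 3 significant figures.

Compute ⟨x⟩ and ⟨x²⟩ separately, then (Δx)² = ⟨x²⟩ − ⟨x⟩².
Every integrand reduces to terms xʲ·e^(−2κx) on [0, ∞); use ∫₀^∞ xʲ·e^(−2κx) dx = j!/(2κ)^(j+1).
⟨x⟩ = 0.19084 and ⟨x²⟩ = 0.072840.
(Δx)² = 0.072840 − (0.19084)² = 0.036420.

0.0364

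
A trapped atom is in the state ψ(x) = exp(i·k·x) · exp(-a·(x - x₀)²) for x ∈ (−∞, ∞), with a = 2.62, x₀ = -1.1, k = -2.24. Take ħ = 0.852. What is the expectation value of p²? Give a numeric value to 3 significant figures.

p² ψ = −ħ² d²ψ/dx²; ⟨p²⟩ = −ħ² ∫ ψ*·ψ'' dx / ∫|ψ|² dx.
Gaussian moments (u = x − x₀): ∫u^(2j)·e^(−2au²) du = (2j−1)!!/(4a)^j · √(π/(2a)), odd powers integrate to 0; here √(π/(2a)) = 0.77430. Derivatives: ψ′ = (ik − 2au)·ψ, ψ″ = ((ik − 2au)² − 2a)·ψ; the odd-in-u pieces drop out.
State is unnormalized: ∫|ψ|² dx = 0.77430, and ∫ψ*·(−ħ² ψ'') dx = 4.2928, so ⟨p²⟩ = 4.2928 / 0.77430.
⟨p²⟩ = 5.5442.

5.54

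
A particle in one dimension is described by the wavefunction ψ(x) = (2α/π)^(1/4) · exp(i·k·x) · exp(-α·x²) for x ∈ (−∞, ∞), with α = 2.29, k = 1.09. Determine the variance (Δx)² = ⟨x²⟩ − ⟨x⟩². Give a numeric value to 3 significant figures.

Compute ⟨x⟩ and ⟨x²⟩ separately, then (Δx)² = ⟨x²⟩ − ⟨x⟩².
Gaussian moments: ∫x^(2j)·e^(−2αx²) dx = (2j−1)!!/(4α)^j · √(π/(2α)), odd powers integrate to 0; here √(π/(2α)) = 0.82821.
⟨x⟩ = 0.0000 and ⟨x²⟩ = 0.10917.
(Δx)² = 0.10917 − (0.0000)² = 0.10917.

0.109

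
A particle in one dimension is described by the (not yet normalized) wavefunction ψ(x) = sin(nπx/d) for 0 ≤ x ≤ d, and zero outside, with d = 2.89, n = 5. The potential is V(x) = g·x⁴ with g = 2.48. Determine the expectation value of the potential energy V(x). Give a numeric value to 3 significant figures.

33.9

⟨V⟩ = ∫ V(x)·|ψ|² dx / ∫|ψ|² dx.
With sin²θ = (1 − cos2θ)/2 on 0 ≤ x ≤ d: ∫sin²(nπx/d) dx = d/2, ∫x·sin²(nπx/d) dx = d²/4, ∫x²·sin²(nπx/d) dx = d³·(1/6 − 1/(4n²π²)); higher powers xᵏ the same way, integrating xᵏ·cos(2nπx/d) by parts.
State is unnormalized: ∫|ψ|² dx = 1.4450, and ∫ψ*·V(x)·ψ dx = 48.990, so ⟨V⟩ = 48.990 / 1.4450.
⟨V⟩ = 33.903.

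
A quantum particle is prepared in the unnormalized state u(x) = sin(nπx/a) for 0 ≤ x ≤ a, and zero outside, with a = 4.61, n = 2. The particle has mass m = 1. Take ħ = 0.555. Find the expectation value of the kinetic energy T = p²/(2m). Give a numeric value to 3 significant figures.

T = −(ħ²/2m) d²/dx², so ⟨T⟩ = −(ħ²/2m) ∫ u*·u'' dx / ∫|u|² dx; with m = 1.
d/dx sin(nπx/a) = (nπ/a)·cos(nπx/a) and d²/dx² sin(nπx/a) = −(nπ/a)²·sin(nπx/a); on 0 ≤ x ≤ a, ∫sin²(nπx/a) dx = a/2 and ∫sin(nπx/a)·cos(nπx/a) dx = 0.
State is unnormalized: ∫|u|² dx = 2.3050, and ∫u*·(−ħ²/2m · u'') dx = 0.65945, so ⟨T⟩ = 0.65945 / 2.3050.
⟨T⟩ = 0.28610.

0.286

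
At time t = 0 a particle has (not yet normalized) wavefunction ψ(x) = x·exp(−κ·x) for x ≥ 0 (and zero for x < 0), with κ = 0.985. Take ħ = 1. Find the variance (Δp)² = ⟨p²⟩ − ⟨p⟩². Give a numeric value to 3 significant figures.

0.970

Compute ⟨p⟩ and ⟨p²⟩ separately; (Δp)² = ⟨p²⟩ − ⟨p⟩².
Differentiate x·exp(−κ·x) with the product rule; every integrand then reduces to terms xʲ·e^(−2κx) on [0, ∞), with ∫₀^∞ xʲ·e^(−2κx) dx = j!/(2κ)^(j+1).
Normalization: ∫|ψ|² dx = 0.26160.
⟨p⟩ = 0.0000 and ⟨p²⟩ = 0.97023.
(Δp)² = 0.97023 − (0.0000)² = 0.97023.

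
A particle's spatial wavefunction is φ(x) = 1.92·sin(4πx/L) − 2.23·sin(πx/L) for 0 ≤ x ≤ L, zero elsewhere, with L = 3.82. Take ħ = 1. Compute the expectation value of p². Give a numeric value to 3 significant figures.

p² φ = −ħ² d²φ/dx²; ⟨p²⟩ = −ħ² ∫ φ*·φ'' dx / ∫|φ|² dx.
d²/dx² sin(jπx/L) = −(jπ/L)²·sin(jπx/L); on 0 ≤ x ≤ L, ∫sin²(jπx/L) dx = L/2 and ∫sin(jπx/L)·sin(lπx/L) dx = 0 for j ≠ l, so only diagonal terms survive in ∫|φ|² and ∫φ·φ″; ∫φ·φ′ dx = [φ²/2] between the walls = 0.
State is unnormalized: ∫|φ|² dx = 16.539, and ∫φ*·(−ħ² φ'') dx = 82.620, so ⟨p²⟩ = 82.620 / 16.539.
⟨p²⟩ = 4.9954.

5.00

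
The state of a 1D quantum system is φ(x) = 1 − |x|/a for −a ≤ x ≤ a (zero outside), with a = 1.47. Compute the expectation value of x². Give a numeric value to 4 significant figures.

0.2161

⟨x²⟩ = ∫ x²·|φ|² dx / ∫|φ|² dx (integrals over the domain).
φ is even, so ∫ over [−a, a] = 2∫₀ᵃ with φ = 1 − x/a there: ∫₀ᵃ (1 − x/a)² dx = a/3, ∫₀ᵃ x²(1 − x/a)² dx = a³/30, ∫₀ᵃ x⁴(1 − x/a)² dx = a⁵/105.
State is unnormalized: ∫|φ|² dx = 0.98000, and ∫φ*·x²·φ dx = 0.21177, so ⟨x²⟩ = 0.21177 / 0.98000.
⟨x²⟩ = 0.21609.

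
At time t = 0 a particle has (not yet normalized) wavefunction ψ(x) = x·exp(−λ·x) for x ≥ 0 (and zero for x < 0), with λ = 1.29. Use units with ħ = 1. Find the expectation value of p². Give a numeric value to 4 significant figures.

p² ψ = −ħ² d²ψ/dx²; ⟨p²⟩ = −ħ² ∫ ψ*·ψ'' dx / ∫|ψ|² dx.
Differentiate x·exp(−λ·x) with the product rule; every integrand then reduces to terms xʲ·e^(−2λx) on [0, ∞), with ∫₀^∞ xʲ·e^(−2λx) dx = j!/(2λ)^(j+1).
State is unnormalized: ∫|ψ|² dx = 0.11646, and ∫ψ*·(−ħ² ψ'') dx = 0.19380, so ⟨p²⟩ = 0.19380 / 0.11646.
⟨p²⟩ = 1.6641.

1.664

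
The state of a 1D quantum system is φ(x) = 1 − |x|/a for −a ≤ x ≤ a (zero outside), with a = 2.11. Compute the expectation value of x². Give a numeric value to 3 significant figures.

0.445

⟨x²⟩ = ∫ x²·|φ|² dx / ∫|φ|² dx (integrals over the domain).
φ is even, so ∫ over [−a, a] = 2∫₀ᵃ with φ = 1 − x/a there: ∫₀ᵃ (1 − x/a)² dx = a/3, ∫₀ᵃ x²(1 − x/a)² dx = a³/30, ∫₀ᵃ x⁴(1 − x/a)² dx = a⁵/105.
State is unnormalized: ∫|φ|² dx = 1.4067, and ∫φ*·x²·φ dx = 0.62626, so ⟨x²⟩ = 0.62626 / 1.4067.
⟨x²⟩ = 0.44521.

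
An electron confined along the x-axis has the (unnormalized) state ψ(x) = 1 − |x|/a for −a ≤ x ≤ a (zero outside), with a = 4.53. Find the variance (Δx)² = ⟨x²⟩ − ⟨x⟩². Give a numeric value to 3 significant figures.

2.05

Compute ⟨x⟩ and ⟨x²⟩ separately, then (Δx)² = ⟨x²⟩ − ⟨x⟩².
ψ is even, so ∫ over [−a, a] = 2∫₀ᵃ with ψ = 1 − x/a there: ∫₀ᵃ (1 − x/a)² dx = a/3, ∫₀ᵃ x²(1 − x/a)² dx = a³/30, ∫₀ᵃ x⁴(1 − x/a)² dx = a⁵/105.
Normalization: ∫|ψ|² dx = 3.0200.
⟨x⟩ = 0.0000 and ⟨x²⟩ = 2.0521.
(Δx)² = 2.0521 − (0.0000)² = 2.0521.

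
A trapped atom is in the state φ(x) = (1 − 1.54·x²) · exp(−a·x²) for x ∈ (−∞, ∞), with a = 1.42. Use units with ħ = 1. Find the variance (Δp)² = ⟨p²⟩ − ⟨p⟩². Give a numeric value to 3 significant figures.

Compute ⟨p⟩ and ⟨p²⟩ separately; (Δp)² = ⟨p²⟩ − ⟨p⟩².
Expand each integrand as polynomial × e^(−2ax²) and use ∫x^(2j)·e^(−2ax²) dx = (2j−1)!!/(4a)^j · √(π/(2a)), odd powers → 0; here √(π/(2a)) = 1.0518. Differentiate with the product rule, d/dx e^(−ax²) = −2ax·e^(−ax²).
Normalization: ∫|φ|² dx = 0.71338.
⟨p⟩ = 0.0000 and ⟨p²⟩ = 4.3060.
(Δp)² = 4.3060 − (0.0000)² = 4.3060.

4.31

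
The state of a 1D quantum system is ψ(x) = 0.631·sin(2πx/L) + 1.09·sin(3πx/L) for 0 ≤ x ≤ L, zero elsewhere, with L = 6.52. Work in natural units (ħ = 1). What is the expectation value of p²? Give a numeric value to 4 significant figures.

p² ψ = −ħ² d²ψ/dx²; ⟨p²⟩ = −ħ² ∫ ψ*·ψ'' dx / ∫|ψ|² dx.
d²/dx² sin(jπx/L) = −(jπ/L)²·sin(jπx/L); on 0 ≤ x ≤ L, ∫sin²(jπx/L) dx = L/2 and ∫sin(jπx/L)·sin(lπx/L) dx = 0 for j ≠ l, so only diagonal terms survive in ∫|ψ|² and ∫ψ·ψ″; ∫ψ·ψ′ dx = [ψ²/2] between the walls = 0.
State is unnormalized: ∫|ψ|² dx = 5.1712, and ∫ψ*·(−ħ² ψ'') dx = 9.2986, so ⟨p²⟩ = 9.2986 / 5.1712.
⟨p²⟩ = 1.7981.

1.798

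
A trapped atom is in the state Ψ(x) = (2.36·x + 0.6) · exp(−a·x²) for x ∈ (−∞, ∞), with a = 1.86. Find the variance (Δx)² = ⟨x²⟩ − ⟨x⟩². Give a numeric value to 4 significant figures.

0.1980

Compute ⟨x⟩ and ⟨x²⟩ separately, then (Δx)² = ⟨x²⟩ − ⟨x⟩².
Expand each integrand as polynomial × e^(−2ax²) and use ∫x^(2j)·e^(−2ax²) dx = (2j−1)!!/(4a)^j · √(π/(2a)), odd powers → 0; here √(π/(2a)) = 0.91897.
Normalization: ∫|Ψ|² dx = 1.0188.
⟨x⟩ = 0.34336 and ⟨x²⟩ = 0.31593.
(Δx)² = 0.31593 − (0.34336)² = 0.19804.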